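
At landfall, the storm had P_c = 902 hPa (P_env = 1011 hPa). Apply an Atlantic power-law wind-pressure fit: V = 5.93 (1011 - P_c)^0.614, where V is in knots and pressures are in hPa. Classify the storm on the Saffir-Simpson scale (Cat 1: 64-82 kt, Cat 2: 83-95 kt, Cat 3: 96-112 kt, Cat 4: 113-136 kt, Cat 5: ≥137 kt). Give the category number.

3

ΔP = 1011 − 902 = 109 hPa.
V ≈ 5.93 × 109^0.614 = 5.93 × 17.82 ≈ 106 kt.
106 kt falls in the Category 3 band.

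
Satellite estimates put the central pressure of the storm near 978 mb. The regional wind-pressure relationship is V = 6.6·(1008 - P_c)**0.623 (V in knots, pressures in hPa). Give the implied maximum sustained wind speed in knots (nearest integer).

ΔP = 1008 − 978 = 30 mb.
30^0.623 ≈ 8.322.
V ≈ 6.6 × 8.322 ≈ 54.9 kt.

55 kt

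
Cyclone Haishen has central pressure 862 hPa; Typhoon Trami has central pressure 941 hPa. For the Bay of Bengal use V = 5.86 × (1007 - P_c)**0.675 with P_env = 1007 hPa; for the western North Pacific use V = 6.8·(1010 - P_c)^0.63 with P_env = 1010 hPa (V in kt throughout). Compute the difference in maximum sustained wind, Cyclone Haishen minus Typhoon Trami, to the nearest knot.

71 kt

Cyclone Haishen: ΔP = 145; V ≈ 5.86 × 145^0.675 ≈ 168.59 kt.
Typhoon Trami: ΔP = 69; V ≈ 6.8 × 69^0.63 ≈ 97.95 kt.
Difference ≈ 168.59 − 97.95 = 70.64 → 71 kt.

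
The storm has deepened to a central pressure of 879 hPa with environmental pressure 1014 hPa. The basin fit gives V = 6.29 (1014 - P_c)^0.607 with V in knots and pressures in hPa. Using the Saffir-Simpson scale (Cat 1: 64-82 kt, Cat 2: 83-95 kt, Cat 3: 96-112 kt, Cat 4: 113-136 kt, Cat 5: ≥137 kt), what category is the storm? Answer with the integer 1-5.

4

ΔP = 1014 − 879 = 135 hPa.
V ≈ 6.29 × 135^0.607 = 6.29 × 19.64 ≈ 124 kt.
124 kt falls in the Category 4 band.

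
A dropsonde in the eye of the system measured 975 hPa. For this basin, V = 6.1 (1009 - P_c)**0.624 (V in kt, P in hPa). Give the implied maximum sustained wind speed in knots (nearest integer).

ΔP = 1009 − 975 = 34 hPa.
34^0.624 ≈ 9.029.
V ≈ 6.1 × 9.029 ≈ 55.1 kt.

55 kt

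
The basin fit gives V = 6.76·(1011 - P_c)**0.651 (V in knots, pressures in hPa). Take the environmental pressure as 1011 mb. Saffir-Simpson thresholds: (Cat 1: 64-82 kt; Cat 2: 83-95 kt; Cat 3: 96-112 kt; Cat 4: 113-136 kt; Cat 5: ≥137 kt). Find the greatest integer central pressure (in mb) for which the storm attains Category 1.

Category 1 begins at V = 64 kt.
Required ΔP = (64/6.76)^(1/0.651) = 9.467^1.536 ≈ 31.59 mb.
P_c ≤ 1011 − 31.59 = 979.41, so the highest integer P_c is 979 mb.

979 mb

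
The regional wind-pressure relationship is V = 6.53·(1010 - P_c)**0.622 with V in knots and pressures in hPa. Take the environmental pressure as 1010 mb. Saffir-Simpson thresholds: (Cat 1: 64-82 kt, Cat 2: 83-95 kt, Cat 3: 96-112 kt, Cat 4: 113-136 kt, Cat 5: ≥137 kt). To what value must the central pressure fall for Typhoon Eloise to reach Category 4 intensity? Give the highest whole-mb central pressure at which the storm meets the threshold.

Category 4 begins at V = 113 kt.
Required ΔP = (113/6.53)^(1/0.622) = 17.305^1.608 ≈ 97.86 mb.
P_c ≤ 1010 − 97.86 = 912.14, so the highest integer P_c is 912 mb.

912 mb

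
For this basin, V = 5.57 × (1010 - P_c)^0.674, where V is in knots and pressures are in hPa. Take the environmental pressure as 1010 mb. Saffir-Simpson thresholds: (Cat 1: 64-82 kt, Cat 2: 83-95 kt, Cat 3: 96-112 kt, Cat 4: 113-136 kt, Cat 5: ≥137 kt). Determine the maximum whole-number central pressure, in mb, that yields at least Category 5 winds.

Category 5 begins at V = 137 kt.
Required ΔP = (137/5.57)^(1/0.674) = 24.596^1.484 ≈ 115.77 mb.
P_c ≤ 1010 − 115.77 = 894.23, so the highest integer P_c is 894 mb.

894 mb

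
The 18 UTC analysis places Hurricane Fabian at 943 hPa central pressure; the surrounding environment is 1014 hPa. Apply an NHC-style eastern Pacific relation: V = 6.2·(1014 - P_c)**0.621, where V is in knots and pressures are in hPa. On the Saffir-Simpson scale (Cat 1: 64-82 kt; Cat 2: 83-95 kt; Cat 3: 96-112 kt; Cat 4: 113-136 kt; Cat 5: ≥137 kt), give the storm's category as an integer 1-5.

2

ΔP = 1014 − 943 = 71 hPa.
V ≈ 6.2 × 71^0.621 = 6.2 × 14.11 ≈ 88 kt.
88 kt falls in the Category 2 band.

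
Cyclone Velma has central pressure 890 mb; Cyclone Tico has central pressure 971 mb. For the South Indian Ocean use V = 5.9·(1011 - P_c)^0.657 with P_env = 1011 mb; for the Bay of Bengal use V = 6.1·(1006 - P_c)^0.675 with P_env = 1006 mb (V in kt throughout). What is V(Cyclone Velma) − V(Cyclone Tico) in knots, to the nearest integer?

Cyclone Velma: ΔP = 121; V ≈ 5.9 × 121^0.657 ≈ 137.80 kt.
Cyclone Tico: ΔP = 35; V ≈ 6.1 × 35^0.675 ≈ 67.23 kt.
Difference ≈ 137.80 − 67.23 = 70.57 → 71 kt.

71 kt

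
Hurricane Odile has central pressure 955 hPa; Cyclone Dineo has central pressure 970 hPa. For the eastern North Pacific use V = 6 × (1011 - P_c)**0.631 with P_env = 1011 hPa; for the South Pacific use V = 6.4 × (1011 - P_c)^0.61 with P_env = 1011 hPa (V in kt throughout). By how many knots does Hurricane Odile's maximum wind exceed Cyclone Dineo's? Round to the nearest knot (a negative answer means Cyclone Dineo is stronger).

Hurricane Odile: ΔP = 56; V ≈ 6 × 56^0.631 ≈ 76.08 kt.
Cyclone Dineo: ΔP = 41; V ≈ 6.4 × 41^0.61 ≈ 61.66 kt.
Difference ≈ 76.08 − 61.66 = 14.42 → 14 kt.

14 kt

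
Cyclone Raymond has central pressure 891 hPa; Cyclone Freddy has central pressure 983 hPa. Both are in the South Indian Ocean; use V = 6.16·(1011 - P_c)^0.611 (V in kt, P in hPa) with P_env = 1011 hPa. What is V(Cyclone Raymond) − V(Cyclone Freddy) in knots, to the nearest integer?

Cyclone Raymond: ΔP = 120; V ≈ 6.16 × 120^0.611 ≈ 114.80 kt.
Cyclone Freddy: ΔP = 28; V ≈ 6.16 × 28^0.611 ≈ 47.18 kt.
Difference ≈ 114.80 − 47.18 = 67.62 → 68 kt.

68 kt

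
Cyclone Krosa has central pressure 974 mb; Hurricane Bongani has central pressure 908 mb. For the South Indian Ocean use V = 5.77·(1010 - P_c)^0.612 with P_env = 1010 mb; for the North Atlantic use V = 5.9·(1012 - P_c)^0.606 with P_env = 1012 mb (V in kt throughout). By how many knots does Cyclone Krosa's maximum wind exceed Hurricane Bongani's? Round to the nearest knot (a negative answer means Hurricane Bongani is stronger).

-47 kt

Cyclone Krosa: ΔP = 36; V ≈ 5.77 × 36^0.612 ≈ 51.72 kt.
Hurricane Bongani: ΔP = 104; V ≈ 5.9 × 104^0.606 ≈ 98.44 kt.
Difference ≈ 51.72 − 98.44 = -46.72 → -47 kt.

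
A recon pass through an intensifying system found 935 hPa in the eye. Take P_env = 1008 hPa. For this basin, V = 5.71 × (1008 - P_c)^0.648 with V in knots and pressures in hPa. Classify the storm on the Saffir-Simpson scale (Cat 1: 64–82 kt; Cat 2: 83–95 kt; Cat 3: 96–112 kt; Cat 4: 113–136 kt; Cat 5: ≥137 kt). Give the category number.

ΔP = 1008 − 935 = 73 hPa.
V ≈ 5.71 × 73^0.648 = 5.71 × 16.12 ≈ 92 kt.
92 kt falls in the Category 2 band.

2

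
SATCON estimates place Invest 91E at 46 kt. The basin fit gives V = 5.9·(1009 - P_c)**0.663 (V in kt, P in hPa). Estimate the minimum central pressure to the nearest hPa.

ΔP = (V / 5.9)^(1/0.663) = (46/5.9)^1.508.
46/5.9 = 7.797; 7.797^1.508 ≈ 22.14 hPa.
P_c = 1009 − 22.14 = 986.86 ≈ 987 hPa.

987 hPa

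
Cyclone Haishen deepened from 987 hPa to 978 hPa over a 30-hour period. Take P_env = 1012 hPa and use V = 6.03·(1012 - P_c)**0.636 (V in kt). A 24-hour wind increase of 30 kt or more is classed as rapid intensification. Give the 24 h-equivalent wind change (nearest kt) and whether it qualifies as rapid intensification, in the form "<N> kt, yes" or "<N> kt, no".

V₁: ΔP = 25, V ≈ 6.03 × 25^0.636 ≈ 46.71 kt.
V₂: ΔP = 34, V ≈ 6.03 × 34^0.636 ≈ 56.80 kt.
ΔV over 30 h = 10.09 kt → 24 h equivalent = 10.09 × 24/30 ≈ 8.07 kt.
8 kt < 30 kt ⇒ not rapid intensification.

8 kt, no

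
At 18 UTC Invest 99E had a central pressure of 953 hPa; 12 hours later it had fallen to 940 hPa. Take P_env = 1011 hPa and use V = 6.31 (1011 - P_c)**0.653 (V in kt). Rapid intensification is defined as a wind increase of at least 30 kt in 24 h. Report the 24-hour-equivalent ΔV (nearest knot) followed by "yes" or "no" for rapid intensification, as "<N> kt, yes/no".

V₁: ΔP = 58, V ≈ 6.31 × 58^0.653 ≈ 89.44 kt.
V₂: ΔP = 71, V ≈ 6.31 × 71^0.653 ≈ 102.07 kt.
ΔV over 12 h = 12.63 kt → 24 h equivalent = 12.63 × 24/12 ≈ 25.26 kt.
25 kt < 30 kt ⇒ not rapid intensification.

25 kt, no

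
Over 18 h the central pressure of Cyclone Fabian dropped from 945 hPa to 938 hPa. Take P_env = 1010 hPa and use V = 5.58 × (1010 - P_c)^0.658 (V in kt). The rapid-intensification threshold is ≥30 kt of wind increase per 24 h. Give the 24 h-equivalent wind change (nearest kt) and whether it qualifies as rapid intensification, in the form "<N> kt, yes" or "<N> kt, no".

8 kt, no

V₁: ΔP = 65, V ≈ 5.58 × 65^0.658 ≈ 87.00 kt.
V₂: ΔP = 72, V ≈ 5.58 × 72^0.658 ≈ 93.06 kt.
ΔV over 18 h = 6.06 kt → 24 h equivalent = 6.06 × 24/18 ≈ 8.08 kt.
8 kt < 30 kt ⇒ not rapid intensification.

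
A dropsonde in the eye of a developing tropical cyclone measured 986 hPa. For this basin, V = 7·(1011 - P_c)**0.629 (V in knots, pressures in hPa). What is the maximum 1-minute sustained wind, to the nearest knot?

53 kt

ΔP = 1011 − 986 = 25 hPa.
25^0.629 ≈ 7.574.
V ≈ 7 × 7.574 ≈ 53.0 kt.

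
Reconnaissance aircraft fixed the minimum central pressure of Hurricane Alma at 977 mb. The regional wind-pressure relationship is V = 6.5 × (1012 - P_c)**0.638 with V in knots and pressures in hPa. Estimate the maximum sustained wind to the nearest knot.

63 kt

ΔP = 1012 − 977 = 35 mb.
35^0.638 ≈ 9.663.
V ≈ 6.5 × 9.663 ≈ 62.8 kt.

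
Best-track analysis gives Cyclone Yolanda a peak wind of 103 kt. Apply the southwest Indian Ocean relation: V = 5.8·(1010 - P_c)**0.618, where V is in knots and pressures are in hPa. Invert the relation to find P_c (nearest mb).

ΔP = (V / 5.8)^(1/0.618) = (103/5.8)^1.618.
103/5.8 = 17.759; 17.759^1.618 ≈ 105.12 mb.
P_c = 1010 − 105.12 = 904.88 ≈ 905 mb.

905 mb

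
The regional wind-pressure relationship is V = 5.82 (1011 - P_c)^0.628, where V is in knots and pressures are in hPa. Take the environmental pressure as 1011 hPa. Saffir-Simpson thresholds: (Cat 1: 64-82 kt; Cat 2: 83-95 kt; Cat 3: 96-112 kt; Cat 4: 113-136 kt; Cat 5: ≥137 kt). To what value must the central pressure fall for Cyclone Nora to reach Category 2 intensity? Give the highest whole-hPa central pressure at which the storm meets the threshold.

942 hPa

Category 2 begins at V = 83 kt.
Required ΔP = (83/5.82)^(1/0.628) = 14.261^1.592 ≈ 68.84 hPa.
P_c ≤ 1011 − 68.84 = 942.16, so the highest integer P_c is 942 hPa.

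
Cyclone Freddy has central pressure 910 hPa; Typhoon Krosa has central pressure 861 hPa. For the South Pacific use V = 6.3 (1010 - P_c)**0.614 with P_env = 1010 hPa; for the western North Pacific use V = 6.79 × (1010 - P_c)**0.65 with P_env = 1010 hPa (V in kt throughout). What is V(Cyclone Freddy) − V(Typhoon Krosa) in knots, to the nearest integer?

Cyclone Freddy: ΔP = 100; V ≈ 6.3 × 100^0.614 ≈ 106.50 kt.
Typhoon Krosa: ΔP = 149; V ≈ 6.79 × 149^0.65 ≈ 175.57 kt.
Difference ≈ 106.50 − 175.57 = -69.07 → -69 kt.

-69 kt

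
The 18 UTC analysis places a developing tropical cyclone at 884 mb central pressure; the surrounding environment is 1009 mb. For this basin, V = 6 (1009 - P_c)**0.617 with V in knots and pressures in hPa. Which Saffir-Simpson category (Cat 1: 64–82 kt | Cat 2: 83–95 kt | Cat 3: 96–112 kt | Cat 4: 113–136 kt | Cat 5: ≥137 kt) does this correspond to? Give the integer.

4

ΔP = 1009 − 884 = 125 mb.
V ≈ 6 × 125^0.617 = 6 × 19.67 ≈ 118 kt.
118 kt falls in the Category 4 band.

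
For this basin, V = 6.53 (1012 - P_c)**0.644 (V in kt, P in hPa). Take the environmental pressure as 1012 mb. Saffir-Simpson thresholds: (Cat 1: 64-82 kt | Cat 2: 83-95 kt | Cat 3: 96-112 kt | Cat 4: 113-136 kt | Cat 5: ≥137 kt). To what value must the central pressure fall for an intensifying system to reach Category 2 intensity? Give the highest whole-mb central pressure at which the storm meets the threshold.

960 mb

Category 2 begins at V = 83 kt.
Required ΔP = (83/6.53)^(1/0.644) = 12.711^1.553 ≈ 51.83 mb.
P_c ≤ 1012 − 51.83 = 960.17, so the highest integer P_c is 960 mb.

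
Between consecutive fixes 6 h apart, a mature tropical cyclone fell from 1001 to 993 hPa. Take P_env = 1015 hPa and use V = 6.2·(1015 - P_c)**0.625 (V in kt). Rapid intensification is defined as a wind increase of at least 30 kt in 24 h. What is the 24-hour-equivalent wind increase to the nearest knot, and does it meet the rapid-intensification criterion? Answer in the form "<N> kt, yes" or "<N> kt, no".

V₁: ΔP = 14, V ≈ 6.2 × 14^0.625 ≈ 32.26 kt.
V₂: ΔP = 22, V ≈ 6.2 × 22^0.625 ≈ 42.80 kt.
ΔV over 6 h = 10.54 kt → 24 h equivalent = 10.54 × 24/6 ≈ 42.16 kt.
42 kt ≥ 30 kt ⇒ rapid intensification.

42 kt, yes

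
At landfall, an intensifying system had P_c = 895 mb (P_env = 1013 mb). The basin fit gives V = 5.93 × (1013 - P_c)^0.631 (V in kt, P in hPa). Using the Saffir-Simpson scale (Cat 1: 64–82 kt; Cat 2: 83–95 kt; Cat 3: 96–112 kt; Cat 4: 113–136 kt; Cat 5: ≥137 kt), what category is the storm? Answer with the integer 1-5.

4

ΔP = 1013 − 895 = 118 mb.
V ≈ 5.93 × 118^0.631 = 5.93 × 20.29 ≈ 120 kt.
120 kt falls in the Category 4 band.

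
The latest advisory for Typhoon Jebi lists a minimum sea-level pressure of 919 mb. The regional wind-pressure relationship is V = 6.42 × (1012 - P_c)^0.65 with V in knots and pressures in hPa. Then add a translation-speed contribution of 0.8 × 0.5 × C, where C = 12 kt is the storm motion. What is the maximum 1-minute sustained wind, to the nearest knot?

ΔP = 1012 − 919 = 93 mb.
93^0.65 ≈ 19.033.
V ≈ 6.42 × 19.033 ≈ 122.2 kt.
Translation term: 0.8 × 0.5 × 12 = 4.8 kt.
Corrected V ≈ 127 kt → 127 kt.

127 kt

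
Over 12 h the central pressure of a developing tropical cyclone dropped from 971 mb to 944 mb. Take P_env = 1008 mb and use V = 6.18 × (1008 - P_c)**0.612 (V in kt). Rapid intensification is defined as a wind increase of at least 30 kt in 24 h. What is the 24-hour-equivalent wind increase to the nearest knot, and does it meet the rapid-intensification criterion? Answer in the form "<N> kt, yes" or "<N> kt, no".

45 kt, yes

V₁: ΔP = 37, V ≈ 6.18 × 37^0.612 ≈ 56.33 kt.
V₂: ΔP = 64, V ≈ 6.18 × 64^0.612 ≈ 78.77 kt.
ΔV over 12 h = 22.44 kt → 24 h equivalent = 22.44 × 24/12 ≈ 44.88 kt.
45 kt ≥ 30 kt ⇒ rapid intensification.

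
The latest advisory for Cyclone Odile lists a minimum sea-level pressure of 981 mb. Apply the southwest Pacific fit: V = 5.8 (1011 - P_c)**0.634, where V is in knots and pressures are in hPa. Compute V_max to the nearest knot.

50 kt

ΔP = 1011 − 981 = 30 mb.
30^0.634 ≈ 8.640.
V ≈ 5.8 × 8.640 ≈ 50.1 kt.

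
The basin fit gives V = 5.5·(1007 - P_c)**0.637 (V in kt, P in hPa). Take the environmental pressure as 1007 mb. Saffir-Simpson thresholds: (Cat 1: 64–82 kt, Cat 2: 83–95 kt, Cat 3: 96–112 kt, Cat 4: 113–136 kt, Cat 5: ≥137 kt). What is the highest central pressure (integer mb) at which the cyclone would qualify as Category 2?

936 mb

Category 2 begins at V = 83 kt.
Required ΔP = (83/5.5)^(1/0.637) = 15.091^1.570 ≈ 70.86 mb.
P_c ≤ 1007 − 70.86 = 936.14, so the highest integer P_c is 936 mb.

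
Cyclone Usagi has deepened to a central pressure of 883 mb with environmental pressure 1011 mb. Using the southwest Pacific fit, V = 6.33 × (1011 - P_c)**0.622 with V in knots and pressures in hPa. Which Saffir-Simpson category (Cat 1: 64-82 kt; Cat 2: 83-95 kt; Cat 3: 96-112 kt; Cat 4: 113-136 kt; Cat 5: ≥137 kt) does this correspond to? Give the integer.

4

ΔP = 1011 − 883 = 128 mb.
V ≈ 6.33 × 128^0.622 = 6.33 × 20.45 ≈ 129 kt.
129 kt falls in the Category 4 band.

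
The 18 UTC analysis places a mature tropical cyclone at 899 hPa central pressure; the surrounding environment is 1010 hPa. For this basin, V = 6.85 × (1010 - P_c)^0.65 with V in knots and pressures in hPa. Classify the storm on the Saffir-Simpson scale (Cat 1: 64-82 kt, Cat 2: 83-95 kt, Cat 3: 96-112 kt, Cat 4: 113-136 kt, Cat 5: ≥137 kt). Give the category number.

ΔP = 1010 − 899 = 111 hPa.
V ≈ 6.85 × 111^0.65 = 6.85 × 21.35 ≈ 146 kt.
146 kt falls in the Category 5 band.

5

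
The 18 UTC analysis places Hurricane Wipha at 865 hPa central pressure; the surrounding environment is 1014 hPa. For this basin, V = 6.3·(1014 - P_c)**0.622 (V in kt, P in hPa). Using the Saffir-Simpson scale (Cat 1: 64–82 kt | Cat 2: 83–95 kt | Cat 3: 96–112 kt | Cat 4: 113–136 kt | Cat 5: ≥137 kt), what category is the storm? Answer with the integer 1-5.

ΔP = 1014 − 865 = 149 hPa.
V ≈ 6.3 × 149^0.622 = 6.3 × 22.48 ≈ 142 kt.
142 kt falls in the Category 5 band.

5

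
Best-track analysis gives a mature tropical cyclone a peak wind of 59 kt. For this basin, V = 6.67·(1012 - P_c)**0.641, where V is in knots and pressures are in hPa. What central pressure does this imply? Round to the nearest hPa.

ΔP = (V / 6.67)^(1/0.641) = (59/6.67)^1.560.
59/6.67 = 8.846; 8.846^1.560 ≈ 29.99 hPa.
P_c = 1012 − 29.99 = 982.01 ≈ 982 hPa.

982 hPa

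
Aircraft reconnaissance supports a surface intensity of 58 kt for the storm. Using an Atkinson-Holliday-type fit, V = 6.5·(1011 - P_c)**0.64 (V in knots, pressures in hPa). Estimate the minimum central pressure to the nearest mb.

980 mb

ΔP = (V / 6.5)^(1/0.64) = (58/6.5)^1.562.
58/6.5 = 8.923; 8.923^1.562 ≈ 30.56 mb.
P_c = 1011 − 30.56 = 980.44 ≈ 980 mb.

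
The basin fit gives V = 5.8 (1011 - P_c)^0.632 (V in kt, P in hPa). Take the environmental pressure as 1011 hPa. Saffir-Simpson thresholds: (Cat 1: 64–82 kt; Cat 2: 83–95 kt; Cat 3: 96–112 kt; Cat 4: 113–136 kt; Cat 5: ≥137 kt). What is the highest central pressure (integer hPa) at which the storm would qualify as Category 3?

Category 3 begins at V = 96 kt.
Required ΔP = (96/5.8)^(1/0.632) = 16.552^1.582 ≈ 84.83 hPa.
P_c ≤ 1011 − 84.83 = 926.17, so the highest integer P_c is 926 hPa.

926 hPa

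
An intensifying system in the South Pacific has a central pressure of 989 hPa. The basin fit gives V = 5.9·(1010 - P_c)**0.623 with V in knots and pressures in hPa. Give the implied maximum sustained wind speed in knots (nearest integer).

39 kt

ΔP = 1010 − 989 = 21 hPa.
21^0.623 ≈ 6.664.
V ≈ 5.9 × 6.664 ≈ 39.3 kt.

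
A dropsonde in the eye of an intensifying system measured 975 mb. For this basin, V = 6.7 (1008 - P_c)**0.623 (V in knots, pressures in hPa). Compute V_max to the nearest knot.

ΔP = 1008 − 975 = 33 mb.
33^0.623 ≈ 8.831.
V ≈ 6.7 × 8.831 ≈ 59.2 kt.

59 kt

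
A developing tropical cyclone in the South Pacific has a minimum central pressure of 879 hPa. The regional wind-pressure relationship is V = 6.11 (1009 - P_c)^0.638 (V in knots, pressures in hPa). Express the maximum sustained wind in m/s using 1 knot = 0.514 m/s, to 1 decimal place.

70.1 m/s

ΔP = 1009 − 879 = 130 hPa.
V ≈ 6.11 × 130^0.638 = 6.11 × 22.320 ≈ 136.376 kt.
136.376 × 0.514 ≈ 70.10 m/s → 70.1 m/s.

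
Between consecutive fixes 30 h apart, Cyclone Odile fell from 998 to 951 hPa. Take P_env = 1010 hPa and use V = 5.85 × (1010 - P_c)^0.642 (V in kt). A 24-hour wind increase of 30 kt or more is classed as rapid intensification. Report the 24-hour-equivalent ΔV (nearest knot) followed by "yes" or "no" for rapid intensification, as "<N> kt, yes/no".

41 kt, yes

V₁: ΔP = 12, V ≈ 5.85 × 12^0.642 ≈ 28.84 kt.
V₂: ΔP = 59, V ≈ 5.85 × 59^0.642 ≈ 80.18 kt.
ΔV over 30 h = 51.34 kt → 24 h equivalent = 51.34 × 24/30 ≈ 41.07 kt.
41 kt ≥ 30 kt ⇒ rapid intensification.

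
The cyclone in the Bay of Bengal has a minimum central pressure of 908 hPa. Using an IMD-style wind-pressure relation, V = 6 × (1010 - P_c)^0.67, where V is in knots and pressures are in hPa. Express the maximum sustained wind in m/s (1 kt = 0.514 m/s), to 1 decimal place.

ΔP = 1010 − 908 = 102 hPa.
V ≈ 6 × 102^0.67 = 6 × 22.170 ≈ 133.019 kt.
133.019 × 0.514 ≈ 68.37 m/s → 68.4 m/s.

68.4 m/s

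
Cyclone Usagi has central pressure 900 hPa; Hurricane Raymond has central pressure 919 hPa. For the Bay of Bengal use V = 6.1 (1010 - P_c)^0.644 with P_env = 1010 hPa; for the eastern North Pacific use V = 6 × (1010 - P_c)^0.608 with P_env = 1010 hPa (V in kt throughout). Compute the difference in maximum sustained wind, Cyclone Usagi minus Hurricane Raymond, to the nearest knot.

33 kt

Cyclone Usagi: ΔP = 110; V ≈ 6.1 × 110^0.644 ≈ 125.89 kt.
Hurricane Raymond: ΔP = 91; V ≈ 6 × 91^0.608 ≈ 93.16 kt.
Difference ≈ 125.89 − 93.16 = 32.73 → 33 kt.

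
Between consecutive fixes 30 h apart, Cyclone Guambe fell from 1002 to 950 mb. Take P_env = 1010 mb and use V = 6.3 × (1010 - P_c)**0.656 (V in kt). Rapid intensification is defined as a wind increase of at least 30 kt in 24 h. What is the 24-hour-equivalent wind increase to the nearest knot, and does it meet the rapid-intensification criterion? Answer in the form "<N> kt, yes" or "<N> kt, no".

54 kt, yes

V₁: ΔP = 8, V ≈ 6.3 × 8^0.656 ≈ 24.65 kt.
V₂: ΔP = 60, V ≈ 6.3 × 60^0.656 ≈ 92.43 kt.
ΔV over 30 h = 67.78 kt → 24 h equivalent = 67.78 × 24/30 ≈ 54.22 kt.
54 kt ≥ 30 kt ⇒ rapid intensification.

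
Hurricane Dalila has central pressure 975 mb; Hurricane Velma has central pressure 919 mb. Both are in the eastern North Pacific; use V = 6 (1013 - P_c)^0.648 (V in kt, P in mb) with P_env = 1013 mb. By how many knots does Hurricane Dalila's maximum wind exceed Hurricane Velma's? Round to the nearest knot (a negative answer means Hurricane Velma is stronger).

Hurricane Dalila: ΔP = 38; V ≈ 6 × 38^0.648 ≈ 63.37 kt.
Hurricane Velma: ΔP = 94; V ≈ 6 × 94^0.648 ≈ 113.96 kt.
Difference ≈ 63.37 − 113.96 = -50.59 → -51 kt.

-51 kt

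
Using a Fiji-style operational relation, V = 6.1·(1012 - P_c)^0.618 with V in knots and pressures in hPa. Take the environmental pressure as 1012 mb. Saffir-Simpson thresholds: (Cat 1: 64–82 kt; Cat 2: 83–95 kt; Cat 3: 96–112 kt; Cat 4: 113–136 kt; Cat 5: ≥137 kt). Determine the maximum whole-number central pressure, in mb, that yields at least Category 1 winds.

967 mb

Category 1 begins at V = 64 kt.
Required ΔP = (64/6.1)^(1/0.618) = 10.492^1.618 ≈ 44.86 mb.
P_c ≤ 1012 − 44.86 = 967.14, so the highest integer P_c is 967 mb.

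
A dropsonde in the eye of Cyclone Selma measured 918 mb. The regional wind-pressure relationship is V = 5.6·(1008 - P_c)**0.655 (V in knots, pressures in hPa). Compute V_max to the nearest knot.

107 kt

ΔP = 1008 − 918 = 90 mb.
90^0.655 ≈ 19.056.
V ≈ 5.6 × 19.056 ≈ 106.7 kt.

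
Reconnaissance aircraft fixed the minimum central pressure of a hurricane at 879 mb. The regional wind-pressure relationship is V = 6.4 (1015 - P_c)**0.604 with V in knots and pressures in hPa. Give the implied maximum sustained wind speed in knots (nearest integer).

ΔP = 1015 − 879 = 136 mb.
136^0.604 ≈ 19.438.
V ≈ 6.4 × 19.438 ≈ 124.4 kt.

124 kt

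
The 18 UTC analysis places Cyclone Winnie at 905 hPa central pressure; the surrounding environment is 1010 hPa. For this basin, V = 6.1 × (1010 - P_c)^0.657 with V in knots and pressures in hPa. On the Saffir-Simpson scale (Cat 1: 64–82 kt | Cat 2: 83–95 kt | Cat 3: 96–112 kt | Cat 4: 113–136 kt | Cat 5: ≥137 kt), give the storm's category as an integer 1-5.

ΔP = 1010 − 905 = 105 hPa.
V ≈ 6.1 × 105^0.657 = 6.1 × 21.28 ≈ 130 kt.
130 kt falls in the Category 4 band.

4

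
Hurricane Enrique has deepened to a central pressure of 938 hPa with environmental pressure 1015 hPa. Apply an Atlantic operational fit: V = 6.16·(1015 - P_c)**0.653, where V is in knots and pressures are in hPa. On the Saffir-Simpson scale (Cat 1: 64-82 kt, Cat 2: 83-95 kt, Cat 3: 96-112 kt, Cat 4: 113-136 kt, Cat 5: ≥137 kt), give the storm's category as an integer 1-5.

3

ΔP = 1015 − 938 = 77 hPa.
V ≈ 6.16 × 77^0.653 = 6.16 × 17.06 ≈ 105 kt.
105 kt falls in the Category 3 band.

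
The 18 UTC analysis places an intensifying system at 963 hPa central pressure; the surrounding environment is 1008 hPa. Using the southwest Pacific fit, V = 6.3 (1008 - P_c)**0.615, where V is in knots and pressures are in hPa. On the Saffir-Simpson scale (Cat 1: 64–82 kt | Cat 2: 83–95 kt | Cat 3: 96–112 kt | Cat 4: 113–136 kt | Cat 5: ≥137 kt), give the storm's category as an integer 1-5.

ΔP = 1008 − 963 = 45 hPa.
V ≈ 6.3 × 45^0.615 = 6.3 × 10.39 ≈ 65 kt.
65 kt falls in the Category 1 band.

1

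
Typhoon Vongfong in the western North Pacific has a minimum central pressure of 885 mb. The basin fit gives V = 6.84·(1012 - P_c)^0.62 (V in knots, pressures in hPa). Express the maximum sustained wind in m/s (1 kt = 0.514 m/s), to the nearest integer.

ΔP = 1012 − 885 = 127 mb.
V ≈ 6.84 × 127^0.62 = 6.84 × 20.154 ≈ 137.852 kt.
137.852 × 0.514 ≈ 70.86 m/s → 71 m/s.

71 m/s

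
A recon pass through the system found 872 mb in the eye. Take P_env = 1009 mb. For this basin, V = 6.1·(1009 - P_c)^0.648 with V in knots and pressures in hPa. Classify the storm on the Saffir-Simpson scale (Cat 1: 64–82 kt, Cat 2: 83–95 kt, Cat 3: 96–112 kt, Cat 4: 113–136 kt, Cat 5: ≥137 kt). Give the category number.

ΔP = 1009 − 872 = 137 mb.
V ≈ 6.1 × 137^0.648 = 6.1 × 24.24 ≈ 148 kt.
148 kt falls in the Category 5 band.

5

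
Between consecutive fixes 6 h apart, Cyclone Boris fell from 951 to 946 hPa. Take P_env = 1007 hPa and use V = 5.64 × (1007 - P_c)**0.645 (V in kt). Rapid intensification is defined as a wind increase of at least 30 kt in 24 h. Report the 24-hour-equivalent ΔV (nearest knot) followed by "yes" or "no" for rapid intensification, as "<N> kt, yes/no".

17 kt, no

V₁: ΔP = 56, V ≈ 5.64 × 56^0.645 ≈ 75.66 kt.
V₂: ΔP = 61, V ≈ 5.64 × 61^0.645 ≈ 79.95 kt.
ΔV over 6 h = 4.29 kt → 24 h equivalent = 4.29 × 24/6 ≈ 17.16 kt.
17 kt < 30 kt ⇒ not rapid intensification.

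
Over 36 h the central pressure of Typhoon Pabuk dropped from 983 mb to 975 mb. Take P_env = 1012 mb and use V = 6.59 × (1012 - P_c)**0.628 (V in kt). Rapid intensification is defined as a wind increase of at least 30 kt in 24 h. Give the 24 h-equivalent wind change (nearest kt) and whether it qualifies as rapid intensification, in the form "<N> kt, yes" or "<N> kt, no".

V₁: ΔP = 29, V ≈ 6.59 × 29^0.628 ≈ 54.61 kt.
V₂: ΔP = 37, V ≈ 6.59 × 37^0.628 ≈ 63.64 kt.
ΔV over 36 h = 9.03 kt → 24 h equivalent = 9.03 × 24/36 ≈ 6.02 kt.
6 kt < 30 kt ⇒ not rapid intensification.

6 kt, no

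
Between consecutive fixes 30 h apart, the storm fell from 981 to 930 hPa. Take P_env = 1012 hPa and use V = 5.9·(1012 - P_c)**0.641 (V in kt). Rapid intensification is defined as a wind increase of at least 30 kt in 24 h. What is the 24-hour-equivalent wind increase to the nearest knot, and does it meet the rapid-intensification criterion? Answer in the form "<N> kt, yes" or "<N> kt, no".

37 kt, yes

V₁: ΔP = 31, V ≈ 5.9 × 31^0.641 ≈ 53.31 kt.
V₂: ΔP = 82, V ≈ 5.9 × 82^0.641 ≈ 99.45 kt.
ΔV over 30 h = 46.14 kt → 24 h equivalent = 46.14 × 24/30 ≈ 36.91 kt.
37 kt ≥ 30 kt ⇒ rapid intensification.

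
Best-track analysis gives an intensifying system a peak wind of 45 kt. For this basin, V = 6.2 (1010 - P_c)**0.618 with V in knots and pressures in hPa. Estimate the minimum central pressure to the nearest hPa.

ΔP = (V / 6.2)^(1/0.618) = (45/6.2)^1.618.
45/6.2 = 7.258; 7.258^1.618 ≈ 24.71 hPa.
P_c = 1010 − 24.71 = 985.29 ≈ 985 hPa.

985 hPa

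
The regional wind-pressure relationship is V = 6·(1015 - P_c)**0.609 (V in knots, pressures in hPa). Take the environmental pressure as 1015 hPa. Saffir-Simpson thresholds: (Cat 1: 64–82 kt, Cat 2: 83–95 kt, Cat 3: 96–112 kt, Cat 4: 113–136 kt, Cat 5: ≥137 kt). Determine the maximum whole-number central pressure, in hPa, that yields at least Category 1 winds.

Category 1 begins at V = 64 kt.
Required ΔP = (64/6)^(1/0.609) = 10.667^1.642 ≈ 48.76 hPa.
P_c ≤ 1015 − 48.76 = 966.24, so the highest integer P_c is 966 hPa.

966 hPa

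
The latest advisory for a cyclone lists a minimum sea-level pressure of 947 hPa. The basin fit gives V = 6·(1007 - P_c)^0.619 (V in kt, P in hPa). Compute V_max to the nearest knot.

76 kt

ΔP = 1007 − 947 = 60 hPa.
60^0.619 ≈ 12.609.
V ≈ 6 × 12.609 ≈ 75.7 kt.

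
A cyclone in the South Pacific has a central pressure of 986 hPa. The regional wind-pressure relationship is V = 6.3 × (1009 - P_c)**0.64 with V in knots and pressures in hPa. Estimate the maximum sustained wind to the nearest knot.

47 kt

ΔP = 1009 − 986 = 23 hPa.
23^0.64 ≈ 7.439.
V ≈ 6.3 × 7.439 ≈ 46.9 kt.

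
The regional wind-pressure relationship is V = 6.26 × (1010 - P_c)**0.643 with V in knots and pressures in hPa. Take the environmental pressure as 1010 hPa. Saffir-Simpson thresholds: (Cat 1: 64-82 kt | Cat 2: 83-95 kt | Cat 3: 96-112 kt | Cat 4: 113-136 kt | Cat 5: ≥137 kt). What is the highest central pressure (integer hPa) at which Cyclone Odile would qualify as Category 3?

940 hPa

Category 3 begins at V = 96 kt.
Required ΔP = (96/6.26)^(1/0.643) = 15.335^1.555 ≈ 69.82 hPa.
P_c ≤ 1010 − 69.82 = 940.18, so the highest integer P_c is 940 hPa.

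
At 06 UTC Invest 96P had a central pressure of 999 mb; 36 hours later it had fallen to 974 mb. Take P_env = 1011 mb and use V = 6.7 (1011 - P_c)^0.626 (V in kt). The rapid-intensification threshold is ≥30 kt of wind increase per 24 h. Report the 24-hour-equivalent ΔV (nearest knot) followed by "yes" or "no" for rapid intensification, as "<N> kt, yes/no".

V₁: ΔP = 12, V ≈ 6.7 × 12^0.626 ≈ 31.74 kt.
V₂: ΔP = 37, V ≈ 6.7 × 37^0.626 ≈ 64.23 kt.
ΔV over 36 h = 32.49 kt → 24 h equivalent = 32.49 × 24/36 ≈ 21.66 kt.
22 kt < 30 kt ⇒ not rapid intensification.

22 kt, no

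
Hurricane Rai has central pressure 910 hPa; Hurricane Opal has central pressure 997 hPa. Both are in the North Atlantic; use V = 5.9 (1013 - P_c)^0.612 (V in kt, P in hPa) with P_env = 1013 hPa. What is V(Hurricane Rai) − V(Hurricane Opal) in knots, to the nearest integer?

Hurricane Rai: ΔP = 103; V ≈ 5.9 × 103^0.612 ≈ 100.63 kt.
Hurricane Opal: ΔP = 16; V ≈ 5.9 × 16^0.612 ≈ 32.19 kt.
Difference ≈ 100.63 − 32.19 = 68.44 → 68 kt.

68 kt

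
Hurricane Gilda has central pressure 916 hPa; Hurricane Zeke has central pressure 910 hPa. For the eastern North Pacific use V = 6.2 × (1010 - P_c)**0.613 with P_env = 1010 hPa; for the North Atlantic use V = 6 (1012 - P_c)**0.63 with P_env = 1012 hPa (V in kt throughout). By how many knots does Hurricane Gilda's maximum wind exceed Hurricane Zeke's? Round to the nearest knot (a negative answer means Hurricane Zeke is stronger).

-10 kt

Hurricane Gilda: ΔP = 94; V ≈ 6.2 × 94^0.613 ≈ 100.44 kt.
Hurricane Zeke: ΔP = 102; V ≈ 6 × 102^0.63 ≈ 110.55 kt.
Difference ≈ 100.44 − 110.55 = -10.11 → -10 kt.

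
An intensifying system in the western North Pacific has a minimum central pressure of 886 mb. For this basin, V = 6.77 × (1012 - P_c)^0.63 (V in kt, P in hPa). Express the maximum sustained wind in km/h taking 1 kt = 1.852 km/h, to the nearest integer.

ΔP = 1012 − 886 = 126 mb.
V ≈ 6.77 × 126^0.63 = 6.77 × 21.049 ≈ 142.502 kt.
142.502 × 1.852 ≈ 263.91 km/h → 264 km/h.

264 km/h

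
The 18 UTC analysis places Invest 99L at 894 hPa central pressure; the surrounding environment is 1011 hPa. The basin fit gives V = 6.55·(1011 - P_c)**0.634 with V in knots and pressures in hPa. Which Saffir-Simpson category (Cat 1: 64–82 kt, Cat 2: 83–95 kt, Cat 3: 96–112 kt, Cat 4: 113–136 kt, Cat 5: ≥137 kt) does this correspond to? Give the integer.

4

ΔP = 1011 − 894 = 117 hPa.
V ≈ 6.55 × 117^0.634 = 6.55 × 20.48 ≈ 134 kt.
134 kt falls in the Category 4 band.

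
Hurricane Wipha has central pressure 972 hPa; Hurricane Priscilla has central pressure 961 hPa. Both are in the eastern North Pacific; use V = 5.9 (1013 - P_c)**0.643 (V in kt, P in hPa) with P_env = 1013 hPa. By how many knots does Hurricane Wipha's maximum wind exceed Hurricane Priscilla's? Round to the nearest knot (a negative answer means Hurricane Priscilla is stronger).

Hurricane Wipha: ΔP = 41; V ≈ 5.9 × 41^0.643 ≈ 64.25 kt.
Hurricane Priscilla: ΔP = 52; V ≈ 5.9 × 52^0.643 ≈ 74.86 kt.
Difference ≈ 64.25 − 74.86 = -10.61 → -11 kt.

-11 kt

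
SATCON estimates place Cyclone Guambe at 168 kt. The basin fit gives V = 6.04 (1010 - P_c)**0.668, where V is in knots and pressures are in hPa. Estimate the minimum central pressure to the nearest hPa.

865 hPa

ΔP = (V / 6.04)^(1/0.668) = (168/6.04)^1.497.
168/6.04 = 27.815; 27.815^1.497 ≈ 145.24 hPa.
P_c = 1010 − 145.24 = 864.76 ≈ 865 hPa.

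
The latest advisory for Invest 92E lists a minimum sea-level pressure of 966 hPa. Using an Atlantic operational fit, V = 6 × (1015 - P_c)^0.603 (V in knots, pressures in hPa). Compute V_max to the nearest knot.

63 kt

ΔP = 1015 − 966 = 49 hPa.
49^0.603 ≈ 10.452.
V ≈ 6 × 10.452 ≈ 62.7 kt.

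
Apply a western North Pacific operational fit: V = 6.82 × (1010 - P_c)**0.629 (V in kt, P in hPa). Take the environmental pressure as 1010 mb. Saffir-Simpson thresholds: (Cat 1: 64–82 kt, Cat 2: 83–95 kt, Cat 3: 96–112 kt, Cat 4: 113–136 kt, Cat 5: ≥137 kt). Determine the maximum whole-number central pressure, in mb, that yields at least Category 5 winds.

Category 5 begins at V = 137 kt.
Required ΔP = (137/6.82)^(1/0.629) = 20.088^1.590 ≈ 117.88 mb.
P_c ≤ 1010 − 117.88 = 892.12, so the highest integer P_c is 892 mb.

892 mb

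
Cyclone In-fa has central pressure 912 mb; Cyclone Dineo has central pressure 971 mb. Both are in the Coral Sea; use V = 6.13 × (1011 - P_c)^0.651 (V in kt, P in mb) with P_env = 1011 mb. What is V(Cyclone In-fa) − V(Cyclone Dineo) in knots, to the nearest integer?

54 kt

Cyclone In-fa: ΔP = 99; V ≈ 6.13 × 99^0.651 ≈ 122.07 kt.
Cyclone Dineo: ΔP = 40; V ≈ 6.13 × 40^0.651 ≈ 67.67 kt.
Difference ≈ 122.07 − 67.67 = 54.40 → 54 kt.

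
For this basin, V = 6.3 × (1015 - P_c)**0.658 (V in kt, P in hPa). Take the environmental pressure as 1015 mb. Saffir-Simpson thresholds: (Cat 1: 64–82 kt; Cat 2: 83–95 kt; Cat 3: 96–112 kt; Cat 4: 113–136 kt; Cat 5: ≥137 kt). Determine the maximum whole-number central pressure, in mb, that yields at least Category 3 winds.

Category 3 begins at V = 96 kt.
Required ΔP = (96/6.3)^(1/0.658) = 15.238^1.520 ≈ 62.77 mb.
P_c ≤ 1015 − 62.77 = 952.23, so the highest integer P_c is 952 mb.

952 mb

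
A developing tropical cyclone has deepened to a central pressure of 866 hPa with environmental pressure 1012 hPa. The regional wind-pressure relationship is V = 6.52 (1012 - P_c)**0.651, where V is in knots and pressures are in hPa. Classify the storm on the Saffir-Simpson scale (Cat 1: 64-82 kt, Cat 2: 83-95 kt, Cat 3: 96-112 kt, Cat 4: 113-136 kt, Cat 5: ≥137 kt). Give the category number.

5

ΔP = 1012 − 866 = 146 hPa.
V ≈ 6.52 × 146^0.651 = 6.52 × 25.64 ≈ 167 kt.
167 kt falls in the Category 5 band.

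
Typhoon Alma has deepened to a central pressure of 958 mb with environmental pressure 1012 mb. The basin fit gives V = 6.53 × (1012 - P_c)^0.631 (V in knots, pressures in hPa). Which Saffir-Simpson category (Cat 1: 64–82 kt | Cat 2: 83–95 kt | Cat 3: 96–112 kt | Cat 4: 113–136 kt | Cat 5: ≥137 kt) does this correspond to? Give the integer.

ΔP = 1012 − 958 = 54 mb.
V ≈ 6.53 × 54^0.631 = 6.53 × 12.39 ≈ 81 kt.
81 kt falls in the Category 1 band.

1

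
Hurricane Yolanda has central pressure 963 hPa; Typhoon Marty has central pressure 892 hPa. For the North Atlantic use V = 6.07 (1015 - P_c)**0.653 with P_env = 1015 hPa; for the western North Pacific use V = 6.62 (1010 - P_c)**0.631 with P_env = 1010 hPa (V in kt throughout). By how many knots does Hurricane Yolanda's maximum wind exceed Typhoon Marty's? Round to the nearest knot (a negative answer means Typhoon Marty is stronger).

-54 kt

Hurricane Yolanda: ΔP = 52; V ≈ 6.07 × 52^0.653 ≈ 80.12 kt.
Typhoon Marty: ΔP = 118; V ≈ 6.62 × 118^0.631 ≈ 134.34 kt.
Difference ≈ 80.12 − 134.34 = -54.22 → -54 kt.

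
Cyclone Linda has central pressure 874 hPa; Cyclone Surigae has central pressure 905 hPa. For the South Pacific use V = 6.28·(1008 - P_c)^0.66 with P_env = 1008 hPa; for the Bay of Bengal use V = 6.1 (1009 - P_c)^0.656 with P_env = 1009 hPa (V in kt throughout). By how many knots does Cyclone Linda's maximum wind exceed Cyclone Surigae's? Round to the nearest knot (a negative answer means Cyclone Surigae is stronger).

31 kt

Cyclone Linda: ΔP = 134; V ≈ 6.28 × 134^0.66 ≈ 159.17 kt.
Cyclone Surigae: ΔP = 104; V ≈ 6.1 × 104^0.656 ≈ 128.38 kt.
Difference ≈ 159.17 − 128.38 = 30.79 → 31 kt.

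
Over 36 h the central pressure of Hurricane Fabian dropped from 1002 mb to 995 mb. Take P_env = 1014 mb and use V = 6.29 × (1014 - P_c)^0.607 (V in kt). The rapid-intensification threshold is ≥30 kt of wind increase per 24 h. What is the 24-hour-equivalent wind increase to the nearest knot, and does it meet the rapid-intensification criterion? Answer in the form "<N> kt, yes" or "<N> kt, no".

6 kt, no

V₁: ΔP = 12, V ≈ 6.29 × 12^0.607 ≈ 28.43 kt.
V₂: ΔP = 19, V ≈ 6.29 × 19^0.607 ≈ 37.57 kt.
ΔV over 36 h = 9.14 kt → 24 h equivalent = 9.14 × 24/36 ≈ 6.09 kt.
6 kt < 30 kt ⇒ not rapid intensification.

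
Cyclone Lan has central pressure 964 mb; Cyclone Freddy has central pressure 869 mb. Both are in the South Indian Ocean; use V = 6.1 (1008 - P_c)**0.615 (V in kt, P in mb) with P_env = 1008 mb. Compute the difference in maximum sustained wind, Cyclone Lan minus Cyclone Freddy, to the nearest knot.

Cyclone Lan: ΔP = 44; V ≈ 6.1 × 44^0.615 ≈ 62.52 kt.
Cyclone Freddy: ΔP = 139; V ≈ 6.1 × 139^0.615 ≈ 126.85 kt.
Difference ≈ 62.52 − 126.85 = -64.33 → -64 kt.

-64 kt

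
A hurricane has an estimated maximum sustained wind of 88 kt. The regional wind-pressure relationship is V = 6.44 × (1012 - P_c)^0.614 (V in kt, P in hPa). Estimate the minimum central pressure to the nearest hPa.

941 hPa

ΔP = (V / 6.44)^(1/0.614) = (88/6.44)^1.629.
88/6.44 = 13.665; 13.665^1.629 ≈ 70.71 hPa.
P_c = 1012 − 70.71 = 941.29 ≈ 941 hPa.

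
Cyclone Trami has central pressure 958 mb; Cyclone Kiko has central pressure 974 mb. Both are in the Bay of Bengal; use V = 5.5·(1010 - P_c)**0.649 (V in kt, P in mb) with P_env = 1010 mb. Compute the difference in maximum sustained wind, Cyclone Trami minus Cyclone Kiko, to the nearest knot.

15 kt

Cyclone Trami: ΔP = 52; V ≈ 5.5 × 52^0.649 ≈ 71.46 kt.
Cyclone Kiko: ΔP = 36; V ≈ 5.5 × 36^0.649 ≈ 56.29 kt.
Difference ≈ 71.46 − 56.29 = 15.17 → 15 kt.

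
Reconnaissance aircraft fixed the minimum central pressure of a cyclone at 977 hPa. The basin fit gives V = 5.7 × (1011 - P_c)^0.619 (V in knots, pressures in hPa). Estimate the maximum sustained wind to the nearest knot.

51 kt

ΔP = 1011 − 977 = 34 hPa.
34^0.619 ≈ 8.871.
V ≈ 5.7 × 8.871 ≈ 50.6 kt.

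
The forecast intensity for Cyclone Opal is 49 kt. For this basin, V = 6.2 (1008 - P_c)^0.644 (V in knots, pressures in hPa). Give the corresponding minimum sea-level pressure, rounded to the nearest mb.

ΔP = (V / 6.2)^(1/0.644) = (49/6.2)^1.553.
49/6.2 = 7.903; 7.903^1.553 ≈ 24.78 mb.
P_c = 1008 − 24.78 = 983.22 ≈ 983 mb.

983 mb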